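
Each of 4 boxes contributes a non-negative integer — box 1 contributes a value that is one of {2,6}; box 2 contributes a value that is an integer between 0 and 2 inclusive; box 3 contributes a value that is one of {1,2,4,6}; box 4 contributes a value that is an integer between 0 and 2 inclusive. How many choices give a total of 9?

The generating function for the choices is (z^2 + z^6)·(1 + z + z^2)·(z + z^2 + z^4 + z^6)·(1 + z + z^2); the count is [z^9].
(z^2 + z^6) has coefficients 0,0,1,0,0,0,1 for degrees 0…6.
(1 + z + z^2) has coefficients 1,1,1,0,0,0,0,0,0,0 for degrees 0…9.
Multiplying by (z + z^2 + z^4 + z^6) gives running coefficients 0,1,2,2,2,1,2,1,1,0 for degrees 0…9.
Finally multiplying by (1 + z + z^2), the product of all factors after the first has coefficients 0,1,3,5,6,5,5,4,4,2 for degrees 0…9.
[z^9] = 1·4 + 1·5 = 9.

9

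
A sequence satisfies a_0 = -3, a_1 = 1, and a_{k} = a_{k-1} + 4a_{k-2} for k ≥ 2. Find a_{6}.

The ordinary generating function has denominator 1 - t - 4t^2.
Iterating the recurrence: a_0,…,a_{6} = -3, 1, -11, -7, -51, -79, -283.

-283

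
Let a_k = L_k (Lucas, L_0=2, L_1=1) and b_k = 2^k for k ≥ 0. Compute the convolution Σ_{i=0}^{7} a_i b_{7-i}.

This is [x^7] in the product of the two ordinary generating functions.
Σ = 2·128 + 1·64 + 3·32 + 4·16 + 7·8 + 11·4 + 18·2 + 29·1 = 645.

645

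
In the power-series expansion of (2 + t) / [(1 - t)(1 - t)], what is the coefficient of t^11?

35

The denominator gives the recurrence a_n = 2a_(n−1) − a_(n−2) for n ≥ 2; the numerator fixes a_0 = 2, a_1 = 5.
Iterating: 2, 5, 8, 11, 14, 17, 20, 23, 26, 29, 32, 35, so a_11 = 35.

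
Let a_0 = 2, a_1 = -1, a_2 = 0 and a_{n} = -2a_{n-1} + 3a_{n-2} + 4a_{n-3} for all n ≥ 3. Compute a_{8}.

-730

The ordinary generating function has denominator 1 + 2y - 3y^2 - 4y^3.
Iterating the recurrence: a_0,…,a_{8} = 2, -1, 0, 5, -14, 43, -108, 289, -730.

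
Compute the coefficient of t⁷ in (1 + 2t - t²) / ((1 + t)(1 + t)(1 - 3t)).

The denominator gives the recurrence a_n = a_(n−1) + 5a_(n−2) + 3a_(n−3) for n ≥ 3; the numerator fixes a_0 = 1, a_1 = 3, a_2 = 7.
Iterating: 1, 3, 7, 25, 69, 215, 635, 1917, so a_7 = 1917.

1917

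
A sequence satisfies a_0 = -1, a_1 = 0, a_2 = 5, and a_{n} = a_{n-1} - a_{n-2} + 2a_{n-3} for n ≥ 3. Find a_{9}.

The ordinary generating function has denominator 1 - q + q^2 - 2q^3.
Iterating the recurrence: a_0,…,a_{9} = -1, 0, 5, 3, -2, 5, 13, 4, 1, 23.

23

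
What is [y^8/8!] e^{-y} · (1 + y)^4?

The EGF product rule gives c_8 = Σ_{k_1+k_2=8} C(8; k_1,k_2) · ∏ g_i(k_i), where e^{-y} gives (-1)^k; (1+y)^4 gives the falling factorial (4)_k.
g_1(k) for k = 0…8: 1, -1, 1, -1, 1, -1, 1, -1, 1.
g_2(k) for k = 0…8: 1, 4, 12, 24, 24, 0, 0, 0, 0.
c_8 = Σ_k C(8,k)·g_1(k)·g_2(8−k) = 70·1·24 + 56·(-1)·24 + 28·1·12 + 8·(-1)·4 + 1·1·1 = 1680 − 1344 + 336 − 32 + 1 = 641.

641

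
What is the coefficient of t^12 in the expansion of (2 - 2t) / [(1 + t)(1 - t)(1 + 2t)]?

16382

The denominator gives the recurrence a_n = −2a_(n−1) + a_(n−2) + 2a_(n−3) for n ≥ 3; the numerator fixes a_0 = 2, a_1 = -6, a_2 = 14.
Iterating: 2, -6, 14, -30, 62, -126, 254, -510, 1022, -2046, 4094, -8190, 16382, so a_12 = 16382.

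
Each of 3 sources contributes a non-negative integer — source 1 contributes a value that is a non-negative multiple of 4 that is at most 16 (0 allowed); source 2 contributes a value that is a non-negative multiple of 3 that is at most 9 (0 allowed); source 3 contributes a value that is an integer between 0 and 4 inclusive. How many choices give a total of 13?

The generating function for the choices is (1 + y⁴ + y⁸ + y¹² + y¹⁶)·(1 + y³ + y⁶ + y⁹)·(1 + y + y² + y³ + y⁴); the count is [y¹³].
(1 + y⁴ + y⁸ + y¹² + y¹⁶) has coefficients 1,0,0,0,1,0,0,0,1,0,0,0,1,0 for degrees 0…13.
(1 + y³ + y⁶ + y⁹) has coefficients 1,0,0,1,0,0,1,0,0,1,0,0,0,0 for degrees 0…13.
Finally multiplying by (1 + y + y² + y³ + y⁴), the product of all factors after the first has coefficients 1,1,1,2,2,1,2,2,1,2,2,1,1,1 for degrees 0…13.
[y¹³] = 1·1 + 1·2 + 1·1 + 1·1 = 5.

5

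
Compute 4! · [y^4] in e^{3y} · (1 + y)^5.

The EGF product rule gives c_4 = Σ_{k_1+k_2=4} C(4; k_1,k_2) · ∏ g_i(k_i), where e^{3y} gives (3)^k; (1+y)^5 gives the falling factorial (5)_k.
g_1(k) for k = 0…4: 1, 3, 9, 27, 81.
g_2(k) for k = 0…4: 1, 5, 20, 60, 120.
c_4 = Σ_k C(4,k)·g_1(k)·g_2(4−k) = 1·1·120 + 4·3·60 + 6·9·20 + 4·27·5 + 1·81·1 = 120 + 720 + 1080 + 540 + 81 = 2541.

2541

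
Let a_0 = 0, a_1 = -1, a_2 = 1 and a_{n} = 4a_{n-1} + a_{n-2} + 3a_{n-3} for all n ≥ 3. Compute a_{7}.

The ordinary generating function has denominator 1 - 4q - q^2 - 3q^3.
Iterating the recurrence: a_0,…,a_{7} = 0, -1, 1, 3, 10, 46, 203, 888.

888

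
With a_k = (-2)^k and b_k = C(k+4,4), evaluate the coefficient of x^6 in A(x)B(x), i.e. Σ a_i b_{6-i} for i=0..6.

102

Write out a_i and b_{6-i} for i = 0,…,6 and sum the products.
Σ = 1·210 − 2·126 + 4·70 − 8·35 + 16·15 − 32·5 + 64·1 = 102.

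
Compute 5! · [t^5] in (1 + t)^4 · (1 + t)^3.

The EGF product rule gives c_5 = Σ_{k_1+k_2=5} C(5; k_1,k_2) · ∏ g_i(k_i), where (1+t)^4 gives the falling factorial (4)_k; (1+t)^3 gives the falling factorial (3)_k.
g_1(k) for k = 0…5: 1, 4, 12, 24, 24, 0.
g_2(k) for k = 0…5: 1, 3, 6, 6, 0, 0.
c_5 = Σ_k C(5,k)·g_1(k)·g_2(5−k) = 10·12·6 + 10·24·6 + 5·24·3 = 720 + 1440 + 360 = 2520.

2520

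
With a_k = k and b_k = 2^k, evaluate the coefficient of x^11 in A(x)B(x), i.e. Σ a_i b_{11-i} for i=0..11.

4083

Write out a_i and b_{11-i} for i = 0,…,11 and sum the products.
Σ = 0·2048 + 1·1024 + 2·512 + 3·256 + 4·128 + 5·64 + 6·32 + 7·16 + 8·8 + 9·4 + 10·2 + 11·1 = 4083.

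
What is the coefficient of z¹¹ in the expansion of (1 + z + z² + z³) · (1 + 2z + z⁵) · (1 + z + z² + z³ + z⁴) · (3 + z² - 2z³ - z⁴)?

(1 + z + z² + z³) has coefficients 1,1,1,1 for degrees 0…3.
(1 + 2z + z⁵) has coefficients 1,2,0,0,0,1,0,0,0,0,0,0 for degrees 0…11.
Multiplying by (1 + z + z² + z³ + z⁴) gives running coefficients 1,3,3,3,3,3,1,1,1,1,0,0 for degrees 0…11.
Finally multiplying by (3 + z² - 2z³ - z⁴), the product of all factors after the first has coefficients 3,9,10,10,5,3,-3,-3,-5,-1,-2,-2 for degrees 0…11.
[z¹¹] = 1·(-2) + 1·(-2) + 1·(-1) + 1·(-5) = -10.

-10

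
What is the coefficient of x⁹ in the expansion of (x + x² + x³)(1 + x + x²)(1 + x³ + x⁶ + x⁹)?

3

(x + x² + x³) has coefficients 0,1,1,1 for degrees 0…3.
(1 + x + x²) has coefficients 1,1,1,0,0,0,0,0,0,0 for degrees 0…9.
Finally multiplying by (1 + x³ + x⁶ + x⁹), the product of all factors after the first has coefficients 1,1,1,1,1,1,1,1,1,1 for degrees 0…9.
[x⁹] = 1·1 + 1·1 + 1·1 = 3.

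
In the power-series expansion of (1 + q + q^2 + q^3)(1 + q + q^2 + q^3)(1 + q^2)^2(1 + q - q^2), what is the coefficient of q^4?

(1 + q + q^2 + q^3) has coefficients 1,1,1,1 for degrees 0…3.
(1 + q + q^2 + q^3) has coefficients 1,1,1,1,0 for degrees 0…4.
Multiplying by (1 + q^2)^2 gives running coefficients 1,1,3,3,3 for degrees 0…4.
Finally multiplying by (1 + q - q^2), the product of all factors after the first has coefficients 1,2,3,5,3 for degrees 0…4.
[q^4] = 1·3 + 1·5 + 1·3 + 1·2 = 13.

13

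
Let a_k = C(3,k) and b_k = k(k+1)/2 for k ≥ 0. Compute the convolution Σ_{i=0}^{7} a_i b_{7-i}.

The convolution is the x^7 coefficient of A(x)B(x).
Σ = 1·28 + 3·21 + 3·15 + 1·10 + 0·6 + 0·3 + 0·1 + 0·0 = 146.

146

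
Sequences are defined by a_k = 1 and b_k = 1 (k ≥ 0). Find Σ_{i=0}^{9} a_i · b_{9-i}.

The convolution is the t^9 coefficient of A(t)B(t).
Σ = 1·1 + 1·1 + 1·1 + 1·1 + 1·1 + 1·1 + 1·1 + 1·1 + 1·1 + 1·1 = 10.

10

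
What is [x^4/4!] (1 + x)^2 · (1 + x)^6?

The EGF product rule gives c_4 = Σ_{k_1+k_2=4} C(4; k_1,k_2) · ∏ g_i(k_i), where (1+x)^2 gives the falling factorial (2)_k; (1+x)^6 gives the falling factorial (6)_k.
g_1(k) for k = 0…4: 1, 2, 2, 0, 0.
g_2(k) for k = 0…4: 1, 6, 30, 120, 360.
c_4 = Σ_k C(4,k)·g_1(k)·g_2(4−k) = 1·1·360 + 4·2·120 + 6·2·30 = 360 + 960 + 360 = 1680.

1680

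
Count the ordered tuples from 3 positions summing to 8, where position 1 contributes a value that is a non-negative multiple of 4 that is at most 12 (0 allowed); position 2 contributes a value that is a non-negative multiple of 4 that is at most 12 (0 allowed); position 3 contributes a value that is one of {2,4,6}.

The generating function for the choices is (1 + q^4 + q^8 + q^12)·(1 + q^4 + q^8 + q^12)·(q^2 + q^4 + q^6); the count is [q^8].
(1 + q^4 + q^8 + q^12) has coefficients 1,0,0,0,1,0,0,0,1 for degrees 0…8.
(1 + q^4 + q^8 + q^12) has coefficients 1,0,0,0,1,0,0,0,1 for degrees 0…8.
Finally multiplying by (q^2 + q^4 + q^6), the product of all factors after the first has coefficients 0,0,1,0,1,0,2,0,1 for degrees 0…8.
[q^8] = 1·1 + 1·1 + 1·0 = 2.

2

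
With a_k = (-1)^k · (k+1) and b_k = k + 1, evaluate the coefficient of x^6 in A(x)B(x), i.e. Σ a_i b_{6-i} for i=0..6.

This is [x^6] in the product of the two ordinary generating functions.
Σ = 1·7 − 2·6 + 3·5 − 4·4 + 5·3 − 6·2 + 7·1 = 4.

4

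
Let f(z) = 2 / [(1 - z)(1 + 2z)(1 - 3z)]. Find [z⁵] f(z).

Partial fractions give a closed form: a_n = (-1/3)·1^n + (8/15)·(-2)^n + (9/5)·3^n.
At n = 5: a_5 = 420.

420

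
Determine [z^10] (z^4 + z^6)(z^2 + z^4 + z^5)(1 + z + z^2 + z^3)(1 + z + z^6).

(z^4 + z^6) has coefficients 0,0,0,0,1,0,1 for degrees 0…6.
(z^2 + z^4 + z^5) has coefficients 0,0,1,0,1,1,0,0,0,0,0 for degrees 0…10.
Multiplying by (1 + z + z^2 + z^3) gives running coefficients 0,0,1,1,2,3,2,2,1,0,0 for degrees 0…10.
Finally multiplying by (1 + z + z^6), the product of all factors after the first has coefficients 0,0,1,2,3,5,5,4,4,2,2 for degrees 0…10.
[z^10] = 1·5 + 1·3 = 8.

8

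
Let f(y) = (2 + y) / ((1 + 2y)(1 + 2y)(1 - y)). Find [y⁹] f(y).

The denominator gives the recurrence a_n = −3a_(n−1) + 4a_(n−3) for n ≥ 3; the numerator fixes a_0 = 2, a_1 = -5, a_2 = 15.
Iterating: 2, -5, 15, -37, 91, -213, 491, -1109, 2475, -5461, so a_9 = -5461.

-5461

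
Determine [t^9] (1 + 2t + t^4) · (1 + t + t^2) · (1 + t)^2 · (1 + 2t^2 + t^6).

(1 + 2t + t^4) has coefficients 1,2,0,0,1 for degrees 0…4.
(1 + t + t^2) has coefficients 1,1,1,0,0,0,0,0,0,0 for degrees 0…9.
Multiplying by (1 + t)^2 gives running coefficients 1,3,4,3,1,0,0,0,0,0 for degrees 0…9.
Finally multiplying by (1 + 2t^2 + t^6), the product of all factors after the first has coefficients 1,3,6,9,9,6,3,3,4,3 for degrees 0…9.
[t^9] = 1·3 + 2·4 + 1·6 = 17.

17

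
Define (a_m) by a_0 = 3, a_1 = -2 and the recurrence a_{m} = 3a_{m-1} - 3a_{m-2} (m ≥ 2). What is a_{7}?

54

The ordinary generating function has denominator 1 - 3t + 3t^2.
Iterating the recurrence: a_0,…,a_{7} = 3, -2, -15, -39, -72, -99, -81, 54.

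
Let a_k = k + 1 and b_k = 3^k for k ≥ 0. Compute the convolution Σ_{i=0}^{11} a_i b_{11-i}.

Write out a_i and b_{11-i} for i = 0,…,11 and sum the products.
Σ = 1·177147 + 2·59049 + 3·19683 + 4·6561 + 5·2187 + 6·729 + 7·243 + 8·81 + 9·27 + 10·9 + 11·3 + 12·1 = 398574.

398574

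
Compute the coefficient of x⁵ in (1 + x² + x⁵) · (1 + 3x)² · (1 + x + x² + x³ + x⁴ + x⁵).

(1 + x² + x⁵) has coefficients 1,0,1,0,0,1 for degrees 0…5.
(1 + 3x)² has coefficients 1,6,9,0,0,0 for degrees 0…5.
Finally multiplying by (1 + x + x² + x³ + x⁴ + x⁵), the product of all factors after the first has coefficients 1,7,16,16,16,16 for degrees 0…5.
[x⁵] = 1·16 + 1·16 + 1·1 = 33.

33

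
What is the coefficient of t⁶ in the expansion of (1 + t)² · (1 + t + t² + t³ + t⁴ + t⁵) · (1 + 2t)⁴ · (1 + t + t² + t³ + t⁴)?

1067

(1 + t)² has coefficients 1,2,1 for degrees 0…2.
(1 + t + t² + t³ + t⁴ + t⁵) has coefficients 1,1,1,1,1,1,0 for degrees 0…6.
Multiplying by (1 + 2t)⁴ gives running coefficients 1,9,33,65,81,81,80 for degrees 0…6.
Finally multiplying by (1 + t + t² + t³ + t⁴), the product of all factors after the first has coefficients 1,10,43,108,189,269,340 for degrees 0…6.
[t⁶] = 1·340 + 2·269 + 1·189 = 1067.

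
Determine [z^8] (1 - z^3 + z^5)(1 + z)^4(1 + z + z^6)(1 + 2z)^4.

(1 - z^3 + z^5) has coefficients 1,0,0,-1,0,1 for degrees 0…5.
(1 + z)^4 has coefficients 1,4,6,4,1,0,0,0,0 for degrees 0…8.
Multiplying by (1 + z + z^6) gives running coefficients 1,5,10,10,5,1,1,4,6 for degrees 0…8.
Finally multiplying by (1 + 2z)^4, the product of all factors after the first has coefficients 1,13,74,242,501,681,609,356,174 for degrees 0…8.
[z^8] = 1·174 − 1·681 + 1·242 = -265.

-265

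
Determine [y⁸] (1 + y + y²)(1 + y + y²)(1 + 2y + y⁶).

3

(1 + y + y²) has coefficients 1,1,1 for degrees 0…2.
(1 + y + y²) has coefficients 1,1,1,0,0,0,0,0,0 for degrees 0…8.
Finally multiplying by (1 + 2y + y⁶), the product of all factors after the first has coefficients 1,3,3,2,0,0,1,1,1 for degrees 0…8.
[y⁸] = 1·1 + 1·1 + 1·1 = 3.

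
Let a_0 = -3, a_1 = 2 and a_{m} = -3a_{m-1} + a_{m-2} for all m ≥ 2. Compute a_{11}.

411473

The ordinary generating function has denominator 1 + 3y - y^2.
Iterating the recurrence: a_0,…,a_{11} = -3, 2, -9, 29, -96, 317, -1047, 3458, -11421, 37721, -124584, 411473.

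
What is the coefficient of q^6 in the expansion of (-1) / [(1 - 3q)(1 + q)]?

Partial fractions give a closed form: a_n = (-3/4)·3^n + (-1/4)·(-1)^n.
At n = 6: a_6 = -547.

-547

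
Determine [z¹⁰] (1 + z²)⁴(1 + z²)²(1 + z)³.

51

(1 + z²)⁴ has coefficients 1,0,4,0,6,0,4,0,1 for degrees 0…8.
(1 + z²)² has coefficients 1,0,2,0,1,0,0,0,0,0,0 for degrees 0…10.
Finally multiplying by (1 + z)³, the product of all factors after the first has coefficients 1,3,5,7,7,5,3,1,0,0,0 for degrees 0…10.
[z¹⁰] = 1·0 + 4·0 + 6·3 + 4·7 + 1·5 = 51.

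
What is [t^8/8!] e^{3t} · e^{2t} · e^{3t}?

16777216

The EGF product rule gives c_8 = Σ_{k_1+k_2+k_3=8} C(8; k_1,k_2,k_3) · ∏ g_i(k_i), where e^{3t} gives (3)^k; e^{2t} gives (2)^k; e^{3t} gives (3)^k.
g_1(k) for k = 0…8: 1, 3, 9, 27, 81, 243, 729, 2187, 6561.
g_2(k) for k = 0…8: 1, 2, 4, 8, 16, 32, 64, 128, 256.
g_3(k) for k = 0…8: 1, 3, 9, 27, 81, 243, 729, 2187, 6561.
First combine the last two factors: h(k) = Σ_j C(k,j)·g_2(j)·g_3(k−j) for k = 0…8: 1, 5, 25, 125, 625, 3125, 15625, 78125, 390625.
c_8 = Σ_k C(8,k)·g_1(k)·h(8−k) = 1·1·390625 + 8·3·78125 + 28·9·15625 + 56·27·3125 + 70·81·625 + 56·243·125 + 28·729·25 + 8·2187·5 + 1·6561·1 = 390625 + 1875000 + 3937500 + 4725000 + 3543750 + 1701000 + 510300 + 87480 + 6561 = 16777216.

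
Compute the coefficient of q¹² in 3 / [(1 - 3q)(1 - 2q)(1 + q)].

Partial fractions give a closed form: a_n = (27/4)·3^n + (-4)·2^n + (1/4)·(-1)^n.
At n = 12: a_12 = 3570843.

3570843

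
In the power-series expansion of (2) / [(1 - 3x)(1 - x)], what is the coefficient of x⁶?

2186

Partial fractions give a closed form: a_n = (3)·3^n + (-1)·1^n.
At n = 6: a_6 = 2186.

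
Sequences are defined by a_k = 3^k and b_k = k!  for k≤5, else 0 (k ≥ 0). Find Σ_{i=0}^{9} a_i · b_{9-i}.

50544

This is [x^9] in the product of the two ordinary generating functions.
Σ = 1·0 + 3·0 + 9·0 + 27·0 + 81·120 + 243·24 + 729·6 + 2187·2 + 6561·1 + 19683·1 = 50544.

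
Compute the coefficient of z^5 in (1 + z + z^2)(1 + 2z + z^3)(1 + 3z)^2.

(1 + z + z^2) has coefficients 1,1,1 for degrees 0…2.
(1 + 2z + z^3) has coefficients 1,2,0,1,0,0 for degrees 0…5.
Finally multiplying by (1 + 3z)^2, the product of all factors after the first has coefficients 1,8,21,19,6,9 for degrees 0…5.
[z^5] = 1·9 + 1·6 + 1·19 = 34.

34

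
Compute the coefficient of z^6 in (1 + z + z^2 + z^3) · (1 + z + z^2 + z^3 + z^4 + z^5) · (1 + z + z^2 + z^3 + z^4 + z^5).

(1 + z + z^2 + z^3) has coefficients 1,1,1,1 for degrees 0…3.
(1 + z + z^2 + z^3 + z^4 + z^5) has coefficients 1,1,1,1,1,1,0 for degrees 0…6.
Finally multiplying by (1 + z + z^2 + z^3 + z^4 + z^5), the product of all factors after the first has coefficients 1,2,3,4,5,6,5 for degrees 0…6.
[z^6] = 1·5 + 1·6 + 1·5 + 1·4 = 20.

20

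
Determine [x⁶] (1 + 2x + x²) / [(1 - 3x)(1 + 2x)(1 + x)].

596

Partial fractions give a closed form: a_n = (4/5)·3^n + (1/5)·(-2)^n.
At n = 6: a_6 = 596.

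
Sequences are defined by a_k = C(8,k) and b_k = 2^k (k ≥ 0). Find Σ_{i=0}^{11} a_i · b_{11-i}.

This is [x^11] in the product of the two ordinary generating functions.
Σ = 1·2048 + 8·1024 + 28·512 + 56·256 + 70·128 + 56·64 + 28·32 + 8·16 + 1·8 + 0·4 + 0·2 + 0·1 = 52488.

52488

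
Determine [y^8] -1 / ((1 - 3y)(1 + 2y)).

-4039

Partial fractions give a closed form: a_n = (-3/5)·3^n + (-2/5)·(-2)^n.
At n = 8: a_8 = -4039.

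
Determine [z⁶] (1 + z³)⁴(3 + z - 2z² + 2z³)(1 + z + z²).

(1 + z³)⁴ has coefficients 1,0,0,4,0,0,6 for degrees 0…6.
(3 + z - 2z² + 2z³) has coefficients 3,1,-2,2,0,0,0 for degrees 0…6.
Finally multiplying by (1 + z + z²), the product of all factors after the first has coefficients 3,4,2,1,0,2,0 for degrees 0…6.
[z⁶] = 1·0 + 4·1 + 6·3 = 22.

22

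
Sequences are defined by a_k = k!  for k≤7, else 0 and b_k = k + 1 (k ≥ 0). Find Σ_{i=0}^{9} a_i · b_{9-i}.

This is [x^9] in the product of the two ordinary generating functions.
Σ = 1·10 + 1·9 + 2·8 + 6·7 + 24·6 + 120·5 + 720·4 + 5040·3 + 0·2 + 0·1 = 18821.

18821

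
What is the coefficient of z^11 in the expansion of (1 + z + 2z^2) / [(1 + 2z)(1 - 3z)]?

The denominator gives the recurrence a_n = a_(n−1) + 6a_(n−2) for n ≥ 3; the numerator fixes a_0 = 1, a_1 = 2, a_2 = 10.
Iterating: 1, 2, 10, 22, 82, 214, 706, 1990, 6226, 18166, 55522, 164518, so a_11 = 164518.

164518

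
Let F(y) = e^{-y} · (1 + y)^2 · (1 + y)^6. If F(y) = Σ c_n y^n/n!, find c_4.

641

The EGF product rule gives c_4 = Σ_{k_1+k_2+k_3=4} C(4; k_1,k_2,k_3) · ∏ g_i(k_i), where e^{-y} gives (-1)^k; (1+y)^2 gives the falling factorial (2)_k; (1+y)^6 gives the falling factorial (6)_k.
g_1(k) for k = 0…4: 1, -1, 1, -1, 1.
g_2(k) for k = 0…4: 1, 2, 2, 0, 0.
g_3(k) for k = 0…4: 1, 6, 30, 120, 360.
First combine the last two factors: h(k) = Σ_j C(k,j)·g_2(j)·g_3(k−j) for k = 0…4: 1, 8, 56, 336, 1680.
c_4 = Σ_k C(4,k)·g_1(k)·h(4−k) = 1·1·1680 + 4·(-1)·336 + 6·1·56 + 4·(-1)·8 + 1·1·1 = 1680 − 1344 + 336 − 32 + 1 = 641.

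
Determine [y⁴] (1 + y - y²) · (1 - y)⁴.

(1 + y - y²) has coefficients 1,1,-1 for degrees 0…2.
(1 - y)⁴ has coefficients 1,-4,6,-4,1 for degrees 0…4.
[y⁴] = 1·1 + 1·(-4) − 1·6 = -9.

-9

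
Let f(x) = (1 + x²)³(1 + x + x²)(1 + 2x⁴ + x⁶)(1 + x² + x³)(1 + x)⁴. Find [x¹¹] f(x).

(1 + x²)³ has coefficients 1,0,3,0,3,0,1 for degrees 0…6.
(1 + x + x²) has coefficients 1,1,1,0,0,0,0,0,0,0,0,0 for degrees 0…11.
Multiplying by (1 + 2x⁴ + x⁶) gives running coefficients 1,1,1,0,2,2,3,1,1,0,0,0 for degrees 0…11.
Multiplying by (1 + x² + x³) gives running coefficients 1,1,2,2,4,3,5,5,6,4,2,1 for degrees 0…11.
Finally multiplying by (1 + x)⁴, the product of all factors after the first has coefficients 1,5,12,20,29,40,51,61,72,81,79,62 for degrees 0…11.
[x¹¹] = 1·62 + 3·81 + 3·61 + 1·40 = 528.

528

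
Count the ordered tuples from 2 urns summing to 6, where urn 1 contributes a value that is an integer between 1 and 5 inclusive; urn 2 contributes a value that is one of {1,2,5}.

The generating function for the choices is (y + y² + y³ + y⁴ + y⁵)·(y + y² + y⁵); the count is [y⁶].
(y + y² + y³ + y⁴ + y⁵) has coefficients 0,1,1,1,1,1 for degrees 0…5.
(y + y² + y⁵) has coefficients 0,1,1,0,0,1,0 for degrees 0…6.
[y⁶] = 1·1 + 1·0 + 1·0 + 1·1 + 1·1 = 3.

3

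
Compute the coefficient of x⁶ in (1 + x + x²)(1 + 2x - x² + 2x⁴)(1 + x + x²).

5

(1 + x + x²) has coefficients 1,1,1 for degrees 0…2.
(1 + 2x - x² + 2x⁴) has coefficients 1,2,-1,0,2,0,0 for degrees 0…6.
Finally multiplying by (1 + x + x²), the product of all factors after the first has coefficients 1,3,2,1,1,2,2 for degrees 0…6.
[x⁶] = 1·2 + 1·2 + 1·1 = 5.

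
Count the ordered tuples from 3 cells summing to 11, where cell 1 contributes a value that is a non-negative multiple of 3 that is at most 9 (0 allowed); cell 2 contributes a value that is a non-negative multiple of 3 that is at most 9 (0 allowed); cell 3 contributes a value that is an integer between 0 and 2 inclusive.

4

The generating function for the choices is (1 + q^3 + q^6 + q^9)·(1 + q^3 + q^6 + q^9)·(1 + q + q^2); the count is [q^11].
(1 + q^3 + q^6 + q^9) has coefficients 1,0,0,1,0,0,1,0,0,1 for degrees 0…9.
(1 + q^3 + q^6 + q^9) has coefficients 1,0,0,1,0,0,1,0,0,1,0,0 for degrees 0…11.
Finally multiplying by (1 + q + q^2), the product of all factors after the first has coefficients 1,1,1,1,1,1,1,1,1,1,1,1 for degrees 0…11.
[q^11] = 1·1 + 1·1 + 1·1 + 1·1 = 4.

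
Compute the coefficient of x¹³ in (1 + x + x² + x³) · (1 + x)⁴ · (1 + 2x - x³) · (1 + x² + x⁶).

(1 + x + x² + x³) has coefficients 1,1,1,1 for degrees 0…3.
(1 + x)⁴ has coefficients 1,4,6,4,1,0,0,0,0,0,0,0,0,0 for degrees 0…13.
Multiplying by (1 + 2x - x³) gives running coefficients 1,6,14,15,5,-4,-4,-1,0,0,0,0,0,0 for degrees 0…13.
Finally multiplying by (1 + x² + x⁶), the product of all factors after the first has coefficients 1,6,15,21,19,11,2,1,10,14,5,-4,-4,-1 for degrees 0…13.
[x¹³] = 1·(-1) + 1·(-4) + 1·(-4) + 1·5 = -4.

-4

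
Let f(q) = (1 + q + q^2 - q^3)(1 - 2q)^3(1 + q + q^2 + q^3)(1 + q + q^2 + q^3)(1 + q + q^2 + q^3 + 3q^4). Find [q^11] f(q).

-58

(1 + q + q^2 - q^3) has coefficients 1,1,1,-1 for degrees 0…3.
(1 - 2q)^3 has coefficients 1,-6,12,-8,0,0,0,0,0,0,0,0 for degrees 0…11.
Multiplying by (1 + q + q^2 + q^3) gives running coefficients 1,-5,7,-1,-2,4,-8,0,0,0,0,0 for degrees 0…11.
Multiplying by (1 + q + q^2 + q^3) gives running coefficients 1,-4,3,2,-1,8,-7,-6,-4,-8,0,0 for degrees 0…11.
Finally multiplying by (1 + q + q^2 + q^3 + 3q^4), the product of all factors after the first has coefficients 1,-3,0,2,3,0,11,0,-12,-1,-39,-30 for degrees 0…11.
[q^11] = 1·(-30) + 1·(-39) + 1·(-1) − 1·(-12) = -58.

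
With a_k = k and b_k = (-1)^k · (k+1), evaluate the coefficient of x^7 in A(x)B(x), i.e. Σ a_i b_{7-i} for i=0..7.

Write out a_i and b_{7-i} for i = 0,…,7 and sum the products.
Σ = 0·(-8) + 1·7 + 2·(-6) + 3·5 + 4·(-4) + 5·3 + 6·(-2) + 7·1 = 4.

4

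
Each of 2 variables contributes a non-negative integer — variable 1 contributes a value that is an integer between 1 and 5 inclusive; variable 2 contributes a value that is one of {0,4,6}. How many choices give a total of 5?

2

The generating function for the choices is (t + t² + t³ + t⁴ + t⁵)·(1 + t⁴ + t⁶); the count is [t⁵].
(t + t² + t³ + t⁴ + t⁵) has coefficients 0,1,1,1,1,1 for degrees 0…5.
(1 + t⁴ + t⁶) has coefficients 1,0,0,0,1,0 for degrees 0…5.
[t⁵] = 1·1 + 1·0 + 1·0 + 1·0 + 1·1 = 2.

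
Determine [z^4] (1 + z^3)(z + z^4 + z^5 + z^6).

(1 + z^3) has coefficients 1,0,0,1 for degrees 0…3.
(z + z^4 + z^5 + z^6) has coefficients 0,1,0,0,1 for degrees 0…4.
[z^4] = 1·1 + 1·1 = 2.

2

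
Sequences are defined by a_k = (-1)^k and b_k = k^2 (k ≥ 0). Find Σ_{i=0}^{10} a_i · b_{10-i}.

55

The convolution is the t^10 coefficient of A(t)B(t).
Σ = 1·100 − 1·81 + 1·64 − 1·49 + 1·36 − 1·25 + 1·16 − 1·9 + 1·4 − 1·1 + 1·0 = 55.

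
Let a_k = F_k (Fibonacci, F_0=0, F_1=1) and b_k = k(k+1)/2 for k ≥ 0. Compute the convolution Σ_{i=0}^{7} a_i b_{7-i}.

This is [x^7] in the product of the two ordinary generating functions.
Σ = 0·28 + 1·21 + 1·15 + 2·10 + 3·6 + 5·3 + 8·1 + 13·0 = 97.

97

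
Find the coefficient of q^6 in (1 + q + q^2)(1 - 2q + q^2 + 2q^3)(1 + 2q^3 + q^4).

2

(1 + q + q^2) has coefficients 1,1,1 for degrees 0…2.
(1 - 2q + q^2 + 2q^3) has coefficients 1,-2,1,2,0,0,0 for degrees 0…6.
Finally multiplying by (1 + 2q^3 + q^4), the product of all factors after the first has coefficients 1,-2,1,4,-3,0,5 for degrees 0…6.
[q^6] = 1·5 + 1·0 + 1·(-3) = 2.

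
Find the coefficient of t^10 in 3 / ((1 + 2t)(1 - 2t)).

3072

Partial fractions give a closed form: a_n = (3/2)·(-2)^n + (3/2)·2^n.
At n = 10: a_10 = 3072.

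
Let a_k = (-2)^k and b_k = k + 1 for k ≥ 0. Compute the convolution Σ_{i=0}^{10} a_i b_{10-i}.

The convolution is the x^10 coefficient of A(x)B(x).
Σ = 1·11 − 2·10 + 4·9 − 8·8 + 16·7 − 32·6 + 64·5 − 128·4 + 256·3 − 512·2 + 1024·1 = 459.

459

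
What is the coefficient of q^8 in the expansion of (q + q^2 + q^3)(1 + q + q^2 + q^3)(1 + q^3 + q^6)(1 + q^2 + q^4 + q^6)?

(q + q^2 + q^3) has coefficients 0,1,1,1 for degrees 0…3.
(1 + q + q^2 + q^3) has coefficients 1,1,1,1,0,0,0,0,0 for degrees 0…8.
Multiplying by (1 + q^3 + q^6) gives running coefficients 1,1,1,2,1,1,2,1,1 for degrees 0…8.
Finally multiplying by (1 + q^2 + q^4 + q^6), the product of all factors after the first has coefficients 1,1,2,3,3,4,5,5,5 for degrees 0…8.
[q^8] = 1·5 + 1·5 + 1·4 = 14.

14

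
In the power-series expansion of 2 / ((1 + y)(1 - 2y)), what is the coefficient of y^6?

86

Partial fractions give a closed form: a_n = (2/3)·(-1)^n + (4/3)·2^n.
At n = 6: a_6 = 86.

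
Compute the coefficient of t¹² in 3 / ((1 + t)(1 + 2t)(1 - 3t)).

727275

Partial fractions give a closed form: a_n = (-3/4)·(-1)^n + (12/5)·(-2)^n + (27/20)·3^n.
At n = 12: a_12 = 727275.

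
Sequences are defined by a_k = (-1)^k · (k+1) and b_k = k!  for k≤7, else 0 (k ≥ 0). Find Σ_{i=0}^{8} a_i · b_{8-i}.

The convolution is the t^8 coefficient of A(t)B(t).
Σ = 1·0 − 2·5040 + 3·720 − 4·120 + 5·24 − 6·6 + 7·2 − 8·1 + 9·1 = -8301.

-8301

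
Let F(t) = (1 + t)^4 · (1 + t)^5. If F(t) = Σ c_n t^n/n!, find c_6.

60480

The EGF product rule gives c_6 = Σ_{k_1+k_2=6} C(6; k_1,k_2) · ∏ g_i(k_i), where (1+t)^4 gives the falling factorial (4)_k; (1+t)^5 gives the falling factorial (5)_k.
g_1(k) for k = 0…6: 1, 4, 12, 24, 24, 0, 0.
g_2(k) for k = 0…6: 1, 5, 20, 60, 120, 120, 0.
c_6 = Σ_k C(6,k)·g_1(k)·g_2(6−k) = 6·4·120 + 15·12·120 + 20·24·60 + 15·24·20 = 2880 + 21600 + 28800 + 7200 = 60480.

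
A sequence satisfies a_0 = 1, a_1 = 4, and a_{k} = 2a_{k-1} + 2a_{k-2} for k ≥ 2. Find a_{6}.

568

The ordinary generating function has denominator 1 - 2x - 2x^2.
Iterating the recurrence: a_0,…,a_{6} = 1, 4, 10, 28, 76, 208, 568.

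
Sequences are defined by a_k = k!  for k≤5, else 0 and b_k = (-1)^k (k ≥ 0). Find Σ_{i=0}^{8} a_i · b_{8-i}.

This is [x^8] in the product of the two ordinary generating functions.
Σ = 1·1 + 1·(-1) + 2·1 + 6·(-1) + 24·1 + 120·(-1) + 0·1 + 0·(-1) + 0·1 = -100.

-100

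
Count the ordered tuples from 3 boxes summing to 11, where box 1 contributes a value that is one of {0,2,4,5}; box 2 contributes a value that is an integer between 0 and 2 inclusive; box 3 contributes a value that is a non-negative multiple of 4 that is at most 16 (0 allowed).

The generating function for the choices is (1 + q² + q⁴ + q⁵)·(1 + q + q²)·(1 + q⁴ + q⁸ + q¹² + q¹⁶); the count is [q¹¹].
(1 + q² + q⁴ + q⁵) has coefficients 1,0,1,0,1,1 for degrees 0…5.
(1 + q + q²) has coefficients 1,1,1,0,0,0,0,0,0,0,0,0 for degrees 0…11.
Finally multiplying by (1 + q⁴ + q⁸ + q¹² + q¹⁶), the product of all factors after the first has coefficients 1,1,1,0,1,1,1,0,1,1,1,0 for degrees 0…11.
[q¹¹] = 1·0 + 1·1 + 1·0 + 1·1 = 2.

2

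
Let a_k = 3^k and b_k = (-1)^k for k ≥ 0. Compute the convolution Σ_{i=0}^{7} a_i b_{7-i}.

Write out a_i and b_{7-i} for i = 0,…,7 and sum the products.
Σ = 1·(-1) + 3·1 + 9·(-1) + 27·1 + 81·(-1) + 243·1 + 729·(-1) + 2187·1 = 1640.

1640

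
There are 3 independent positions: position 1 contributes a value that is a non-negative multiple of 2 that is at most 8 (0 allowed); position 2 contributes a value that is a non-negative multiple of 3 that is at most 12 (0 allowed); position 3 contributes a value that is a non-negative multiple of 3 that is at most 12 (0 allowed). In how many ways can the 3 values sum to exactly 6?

4

The generating function for the choices is (1 + q^2 + q^4 + q^6 + q^8)·(1 + q^3 + q^6 + q^9 + q^12)·(1 + q^3 + q^6 + q^9 + q^12); the count is [q^6].
(1 + q^2 + q^4 + q^6 + q^8) has coefficients 1,0,1,0,1,0,1 for degrees 0…6.
(1 + q^3 + q^6 + q^9 + q^12) has coefficients 1,0,0,1,0,0,1 for degrees 0…6.
Finally multiplying by (1 + q^3 + q^6 + q^9 + q^12), the product of all factors after the first has coefficients 1,0,0,2,0,0,3 for degrees 0…6.
[q^6] = 1·3 + 1·0 + 1·0 + 1·1 = 4.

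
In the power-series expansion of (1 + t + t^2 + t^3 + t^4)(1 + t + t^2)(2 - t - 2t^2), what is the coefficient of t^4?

(1 + t + t^2 + t^3 + t^4) has coefficients 1,1,1,1,1 for degrees 0…4.
(1 + t + t^2) has coefficients 1,1,1,0,0 for degrees 0…4.
Finally multiplying by (2 - t - 2t^2), the product of all factors after the first has coefficients 2,1,-1,-3,-2 for degrees 0…4.
[t^4] = 1·(-2) + 1·(-3) + 1·(-1) + 1·1 + 1·2 = -3.

-3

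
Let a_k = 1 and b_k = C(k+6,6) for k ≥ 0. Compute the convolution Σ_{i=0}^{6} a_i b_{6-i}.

Write out a_i and b_{6-i} for i = 0,…,6 and sum the products.
Σ = 1·924 + 1·462 + 1·210 + 1·84 + 1·28 + 1·7 + 1·1 = 1716.

1716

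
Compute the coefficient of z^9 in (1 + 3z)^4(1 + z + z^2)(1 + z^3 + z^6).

(1 + 3z)^4 has coefficients 1,12,54,108,81 for degrees 0…4.
(1 + z + z^2) has coefficients 1,1,1,0,0,0,0,0,0,0 for degrees 0…9.
Finally multiplying by (1 + z^3 + z^6), the product of all factors after the first has coefficients 1,1,1,1,1,1,1,1,1,0 for degrees 0…9.
[z^9] = 1·0 + 12·1 + 54·1 + 108·1 + 81·1 = 255.

255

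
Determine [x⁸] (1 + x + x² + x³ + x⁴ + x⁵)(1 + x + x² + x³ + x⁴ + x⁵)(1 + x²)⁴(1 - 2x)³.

(1 + x + x² + x³ + x⁴ + x⁵) has coefficients 1,1,1,1,1,1 for degrees 0…5.
(1 + x + x² + x³ + x⁴ + x⁵) has coefficients 1,1,1,1,1,1,0,0,0 for degrees 0…8.
Multiplying by (1 + x²)⁴ gives running coefficients 1,1,5,5,11,11,14,14,11 for degrees 0…8.
Finally multiplying by (1 - 2x)³, the product of all factors after the first has coefficients 1,-5,11,-21,33,-35,40,-26,7 for degrees 0…8.
[x⁸] = 1·7 + 1·(-26) + 1·40 + 1·(-35) + 1·33 + 1·(-21) = -2.

-2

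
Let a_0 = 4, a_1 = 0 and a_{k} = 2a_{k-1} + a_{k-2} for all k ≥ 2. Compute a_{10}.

3940

The ordinary generating function has denominator 1 - 2t - t^2.
Iterating the recurrence: a_0,…,a_{10} = 4, 0, 4, 8, 20, 48, 116, 280, 676, 1632, 3940.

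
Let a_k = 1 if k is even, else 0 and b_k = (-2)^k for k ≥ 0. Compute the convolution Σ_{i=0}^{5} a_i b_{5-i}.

-42

The convolution is the x^5 coefficient of A(x)B(x).
Σ = 1·(-32) + 0·16 + 1·(-8) + 0·4 + 1·(-2) + 0·1 = -42.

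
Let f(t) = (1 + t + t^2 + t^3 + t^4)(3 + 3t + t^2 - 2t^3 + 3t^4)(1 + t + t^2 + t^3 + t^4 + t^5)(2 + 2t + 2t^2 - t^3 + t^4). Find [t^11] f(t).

(1 + t + t^2 + t^3 + t^4) has coefficients 1,1,1,1,1 for degrees 0…4.
(3 + 3t + t^2 - 2t^3 + 3t^4) has coefficients 3,3,1,-2,3,0,0,0,0,0,0,0 for degrees 0…11.
Multiplying by (1 + t + t^2 + t^3 + t^4 + t^5) gives running coefficients 3,6,7,5,8,8,5,2,1,3,0,0 for degrees 0…11.
Finally multiplying by (2 + 2t + 2t^2 - t^3 + t^4), the product of all factors after the first has coefficients 6,18,32,33,37,41,44,27,16,15,11,7 for degrees 0…11.
[t^11] = 1·7 + 1·11 + 1·15 + 1·16 + 1·27 = 76.

76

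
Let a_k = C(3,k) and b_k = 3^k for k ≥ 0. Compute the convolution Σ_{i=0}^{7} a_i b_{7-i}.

The convolution is the t^7 coefficient of A(t)B(t).
Σ = 1·2187 + 3·729 + 3·243 + 1·81 + 0·27 + 0·9 + 0·3 + 0·1 = 5184.

5184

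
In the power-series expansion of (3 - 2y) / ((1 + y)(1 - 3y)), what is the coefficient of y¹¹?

Partial fractions give a closed form: a_n = (5/4)·(-1)^n + (7/4)·3^n.
At n = 11: a_11 = 310006.

310006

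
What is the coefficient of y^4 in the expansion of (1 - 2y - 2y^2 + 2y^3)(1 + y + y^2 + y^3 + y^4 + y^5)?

-1

(1 - 2y - 2y^2 + 2y^3) has coefficients 1,-2,-2,2 for degrees 0…3.
(1 + y + y^2 + y^3 + y^4 + y^5) has coefficients 1,1,1,1,1 for degrees 0…4.
[y^4] = 1·1 − 2·1 − 2·1 + 2·1 = -1.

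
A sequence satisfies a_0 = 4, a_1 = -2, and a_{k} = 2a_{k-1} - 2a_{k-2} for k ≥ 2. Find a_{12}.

-256

The ordinary generating function has denominator 1 - 2q + 2q^2.
Iterating the recurrence: a_0,…,a_{12} = 4, -2, -12, -20, -16, 8, 48, 80, 64, -32, -192, -320, -256.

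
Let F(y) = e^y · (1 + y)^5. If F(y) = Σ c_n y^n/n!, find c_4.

The EGF product rule gives c_4 = Σ_{k_1+k_2=4} C(4; k_1,k_2) · ∏ g_i(k_i), where e^y gives (1)^k; (1+y)^5 gives the falling factorial (5)_k.
g_1(k) for k = 0…4: 1, 1, 1, 1, 1.
g_2(k) for k = 0…4: 1, 5, 20, 60, 120.
c_4 = Σ_k C(4,k)·g_1(k)·g_2(4−k) = 1·1·120 + 4·1·60 + 6·1·20 + 4·1·5 + 1·1·1 = 120 + 240 + 120 + 20 + 1 = 501.

501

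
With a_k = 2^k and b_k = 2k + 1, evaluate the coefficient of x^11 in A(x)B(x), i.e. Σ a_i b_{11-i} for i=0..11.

12261

Write out a_i and b_{11-i} for i = 0,…,11 and sum the products.
Σ = 1·23 + 2·21 + 4·19 + 8·17 + 16·15 + 32·13 + 64·11 + 128·9 + 256·7 + 512·5 + 1024·3 + 2048·1 = 12261.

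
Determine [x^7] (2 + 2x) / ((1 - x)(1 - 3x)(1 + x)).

The denominator gives the recurrence a_n = 3a_(n−1) + a_(n−2) − 3a_(n−3) for n ≥ 3; the numerator fixes a_0 = 2, a_1 = 8, a_2 = 26.
Iterating: 2, 8, 26, 80, 242, 728, 2186, 6560, so a_7 = 6560.

6560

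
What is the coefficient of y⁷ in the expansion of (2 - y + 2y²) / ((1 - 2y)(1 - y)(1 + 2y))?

127

Partial fractions give a closed form: a_n = (2)·2^n + (-1)·1^n + (1)·(-2)^n.
At n = 7: a_7 = 127.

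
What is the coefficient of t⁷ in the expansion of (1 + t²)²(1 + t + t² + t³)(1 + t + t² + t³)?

8

(1 + t²)² has coefficients 1,0,2,0,1 for degrees 0…4.
(1 + t + t² + t³) has coefficients 1,1,1,1,0,0,0,0 for degrees 0…7.
Finally multiplying by (1 + t + t² + t³), the product of all factors after the first has coefficients 1,2,3,4,3,2,1,0 for degrees 0…7.
[t⁷] = 1·0 + 2·2 + 1·4 = 8.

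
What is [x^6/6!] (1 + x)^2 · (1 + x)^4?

720

The EGF product rule gives c_6 = Σ_{k_1+k_2=6} C(6; k_1,k_2) · ∏ g_i(k_i), where (1+x)^2 gives the falling factorial (2)_k; (1+x)^4 gives the falling factorial (4)_k.
g_1(k) for k = 0…6: 1, 2, 2, 0, 0, 0, 0.
g_2(k) for k = 0…6: 1, 4, 12, 24, 24, 0, 0.
c_6 = Σ_k C(6,k)·g_1(k)·g_2(6−k) = 15·2·24 = 720.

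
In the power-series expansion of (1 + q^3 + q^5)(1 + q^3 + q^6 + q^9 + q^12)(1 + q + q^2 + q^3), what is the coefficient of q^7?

(1 + q^3 + q^5) has coefficients 1,0,0,1,0,1 for degrees 0…5.
(1 + q^3 + q^6 + q^9 + q^12) has coefficients 1,0,0,1,0,0,1,0 for degrees 0…7.
Finally multiplying by (1 + q + q^2 + q^3), the product of all factors after the first has coefficients 1,1,1,2,1,1,2,1 for degrees 0…7.
[q^7] = 1·1 + 1·1 + 1·1 = 3.

3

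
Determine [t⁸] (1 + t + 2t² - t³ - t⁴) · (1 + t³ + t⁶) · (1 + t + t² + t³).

4

(1 + t + 2t² - t³ - t⁴) has coefficients 1,1,2,-1,-1 for degrees 0…4.
(1 + t³ + t⁶) has coefficients 1,0,0,1,0,0,1,0,0 for degrees 0…8.
Finally multiplying by (1 + t + t² + t³), the product of all factors after the first has coefficients 1,1,1,2,1,1,2,1,1 for degrees 0…8.
[t⁸] = 1·1 + 1·1 + 2·2 − 1·1 − 1·1 = 4.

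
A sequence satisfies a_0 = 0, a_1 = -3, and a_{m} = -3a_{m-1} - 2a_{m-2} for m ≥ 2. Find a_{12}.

The ordinary generating function has denominator 1 + 3t + 2t^2.
Iterating the recurrence: a_0,…,a_{12} = 0, -3, 9, -21, 45, -93, 189, -381, 765, -1533, 3069, -6141, 12285.

12285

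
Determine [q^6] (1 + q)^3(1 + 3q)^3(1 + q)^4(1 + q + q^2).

5040

(1 + q)^3 has coefficients 1,3,3,1 for degrees 0…3.
(1 + 3q)^3 has coefficients 1,9,27,27,0,0,0 for degrees 0…6.
Multiplying by (1 + q)^4 gives running coefficients 1,13,69,193,307,279,135 for degrees 0…6.
Finally multiplying by (1 + q + q^2), the product of all factors after the first has coefficients 1,14,83,275,569,779,721 for degrees 0…6.
[q^6] = 1·721 + 3·779 + 3·569 + 1·275 = 5040.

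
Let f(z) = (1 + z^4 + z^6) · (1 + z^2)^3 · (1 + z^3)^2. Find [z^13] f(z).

8

(1 + z^4 + z^6) has coefficients 1,0,0,0,1,0,1 for degrees 0…6.
(1 + z^2)^3 has coefficients 1,0,3,0,3,0,1,0,0,0,0,0,0,0 for degrees 0…13.
Finally multiplying by (1 + z^3)^2, the product of all factors after the first has coefficients 1,0,3,2,3,6,2,6,3,2,3,0,1,0 for degrees 0…13.
[z^13] = 1·0 + 1·2 + 1·6 = 8.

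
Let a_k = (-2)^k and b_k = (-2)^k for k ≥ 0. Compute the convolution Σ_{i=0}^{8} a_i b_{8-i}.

The convolution is the x^8 coefficient of A(x)B(x).
Σ = 1·256 − 2·(-128) + 4·64 − 8·(-32) + 16·16 − 32·(-8) + 64·4 − 128·(-2) + 256·1 = 2304.

2304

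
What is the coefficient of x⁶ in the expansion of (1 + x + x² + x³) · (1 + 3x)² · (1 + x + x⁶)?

10

(1 + x + x² + x³) has coefficients 1,1,1,1 for degrees 0…3.
(1 + 3x)² has coefficients 1,6,9,0,0,0,0 for degrees 0…6.
Finally multiplying by (1 + x + x⁶), the product of all factors after the first has coefficients 1,7,15,9,0,0,1 for degrees 0…6.
[x⁶] = 1·1 + 1·0 + 1·0 + 1·9 = 10.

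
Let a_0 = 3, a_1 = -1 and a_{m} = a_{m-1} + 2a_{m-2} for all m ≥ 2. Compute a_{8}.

173

The ordinary generating function has denominator 1 - z - 2z^2.
Iterating the recurrence: a_0,…,a_{8} = 3, -1, 5, 3, 13, 19, 45, 83, 173.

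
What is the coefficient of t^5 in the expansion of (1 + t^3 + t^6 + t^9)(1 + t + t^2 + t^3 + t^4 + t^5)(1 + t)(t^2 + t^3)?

(1 + t^3 + t^6 + t^9) has coefficients 1,0,0,1,0,0 for degrees 0…5.
(1 + t + t^2 + t^3 + t^4 + t^5) has coefficients 1,1,1,1,1,1 for degrees 0…5.
Multiplying by (1 + t) gives running coefficients 1,2,2,2,2,2 for degrees 0…5.
Finally multiplying by (t^2 + t^3), the product of all factors after the first has coefficients 0,0,1,3,4,4 for degrees 0…5.
[t^5] = 1·4 + 1·1 = 5.

5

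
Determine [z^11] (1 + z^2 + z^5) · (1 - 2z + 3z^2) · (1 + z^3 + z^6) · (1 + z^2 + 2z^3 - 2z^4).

(1 + z^2 + z^5) has coefficients 1,0,1,0,0,1 for degrees 0…5.
(1 - 2z + 3z^2) has coefficients 1,-2,3,0,0,0,0,0,0,0,0,0 for degrees 0…11.
Multiplying by (1 + z^3 + z^6) gives running coefficients 1,-2,3,1,-2,3,1,-2,3,0,0,0 for degrees 0…11.
Finally multiplying by (1 + z^2 + 2z^3 - 2z^4), the product of all factors after the first has coefficients 1,-2,4,1,-5,14,-5,-5,14,-6,-3,10 for degrees 0…11.
[z^11] = 1·10 + 1·(-6) + 1·(-5) = -1.

-1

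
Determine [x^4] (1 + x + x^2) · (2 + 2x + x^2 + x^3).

(1 + x + x^2) has coefficients 1,1,1 for degrees 0…2.
(2 + 2x + x^2 + x^3) has coefficients 2,2,1,1,0 for degrees 0…4.
[x^4] = 1·0 + 1·1 + 1·1 = 2.

2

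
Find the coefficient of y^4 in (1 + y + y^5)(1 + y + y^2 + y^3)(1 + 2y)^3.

(1 + y + y^5) has coefficients 1,1,0,0,0 for degrees 0…4.
(1 + y + y^2 + y^3) has coefficients 1,1,1,1,0 for degrees 0…4.
Finally multiplying by (1 + 2y)^3, the product of all factors after the first has coefficients 1,7,19,27,26 for degrees 0…4.
[y^4] = 1·26 + 1·27 = 53.

53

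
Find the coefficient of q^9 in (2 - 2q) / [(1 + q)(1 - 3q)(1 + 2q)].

Partial fractions give a closed form: a_n = (-1)·(-1)^n + (3/5)·3^n + (12/5)·(-2)^n.
At n = 9: a_9 = 10582.

10582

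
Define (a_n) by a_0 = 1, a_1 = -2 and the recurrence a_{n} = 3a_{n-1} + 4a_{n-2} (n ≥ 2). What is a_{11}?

-838862

The ordinary generating function has denominator 1 - 3t - 4t^2.
Iterating the recurrence: a_0,…,a_{11} = 1, -2, -2, -14, -50, -206, -818, -3278, -13106, -52430, -209714, -838862.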